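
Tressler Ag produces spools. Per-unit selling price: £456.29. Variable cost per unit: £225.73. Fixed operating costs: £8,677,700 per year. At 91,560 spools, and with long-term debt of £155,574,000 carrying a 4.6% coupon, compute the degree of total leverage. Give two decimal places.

4.00

At 91,560 units, contribution = 91,560 × £230.56 = £21,110,073.60.
EBIT = £21,110,073.60 − £8,677,700 = £12,432,373.60. Interest = £7,156,404.00.
DOL = £21,110,073.60 ÷ £12,432,373.60 = 1.6980; DFL = £12,432,373.60 ÷ £5,275,969.60 = 2.3564.
DCL = DOL × DFL = 1.6980 × 2.3564 = 4.0012.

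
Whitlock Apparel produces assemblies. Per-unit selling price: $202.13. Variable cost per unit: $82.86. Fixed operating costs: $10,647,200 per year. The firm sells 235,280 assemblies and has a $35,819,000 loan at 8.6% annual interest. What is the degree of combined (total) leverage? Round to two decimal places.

1.96

Total contribution margin = 235,280 × $119.27 = $28,061,845.60.
EBIT = $28,061,845.60 − $10,647,200 = $17,414,645.60. Interest = $3,080,434.00.
DOL = $28,061,845.60 ÷ $17,414,645.60 = 1.6114; DFL = $17,414,645.60 ÷ $14,334,211.60 = 1.2149.
Combined leverage = 1.6114 × 1.2149 = 1.9577.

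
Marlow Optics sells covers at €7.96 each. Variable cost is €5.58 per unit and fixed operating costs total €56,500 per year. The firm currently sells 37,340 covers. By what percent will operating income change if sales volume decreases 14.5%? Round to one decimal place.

-39.8%

Total contribution margin = 37,340 × €2.38 = €88,869.20.
Subtracting fixed costs: EBIT = €88,869.20 − €56,500 = €32,369.20.
Degree of operating leverage = €88,869.20 / €32,369.20 = 2.7455.
So EBIT moves 2.7455 × (-14.5%) = -39.8%.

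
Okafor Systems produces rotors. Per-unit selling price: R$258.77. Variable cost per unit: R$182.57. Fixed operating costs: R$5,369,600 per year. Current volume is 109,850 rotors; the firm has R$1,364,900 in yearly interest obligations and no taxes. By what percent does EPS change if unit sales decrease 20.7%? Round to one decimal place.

At 109,850 units, contribution = 109,850 × R$76.20 = R$8,370,570.00.
Subtracting fixed costs: EBIT = R$8,370,570.00 − R$5,369,600 = R$3,000,970.00.
Interest = R$1,364,900.00, so EBIT − I = R$1,636,070.00.
Degree of combined leverage = contribution ÷ (EBIT − I) = R$8,370,570.00 ÷ R$1,636,070.00 = 5.1163.
%ΔEPS = DCL × %ΔSales = 5.1163 × -20.7% = -105.9%.

-105.9%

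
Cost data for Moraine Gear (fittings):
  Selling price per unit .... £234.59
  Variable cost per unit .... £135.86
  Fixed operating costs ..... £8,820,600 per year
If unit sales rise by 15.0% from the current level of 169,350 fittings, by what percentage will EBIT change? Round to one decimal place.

At 169,350 units, contribution = 169,350 × £98.73 = £16,719,925.50.
Operating income = contribution − fixed costs = £16,719,925.50 − £8,820,600 = £7,899,325.50.
Degree of operating leverage = £16,719,925.50 / £7,899,325.50 = 2.1166.
Operating income changes by 2.1166 × +15.0% = +31.7%.

+31.7%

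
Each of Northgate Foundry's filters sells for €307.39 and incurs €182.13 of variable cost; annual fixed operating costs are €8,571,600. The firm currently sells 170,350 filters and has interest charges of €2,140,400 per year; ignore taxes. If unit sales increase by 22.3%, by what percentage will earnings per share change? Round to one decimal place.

+44.8%

Contribution at this volume is 170,350 × €125.26 = €21,338,041.00.
Subtracting fixed costs: EBIT = €21,338,041.00 − €8,571,600 = €12,766,441.00.
Interest = €2,140,400.00, so EBIT − I = €10,626,041.00.
Degree of combined leverage = contribution ÷ (EBIT − I) = €21,338,041.00 ÷ €10,626,041.00 = 2.0081.
EPS therefore changes by 2.0081 × (+22.3%) = +44.8%.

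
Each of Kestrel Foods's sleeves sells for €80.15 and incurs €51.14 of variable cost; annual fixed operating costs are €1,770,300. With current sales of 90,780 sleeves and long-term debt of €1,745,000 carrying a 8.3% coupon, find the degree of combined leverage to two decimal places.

At 90,780 units, contribution = 90,780 × €29.01 = €2,633,527.80.
EBIT = €2,633,527.80 − €1,770,300 = €863,227.80. Interest = €144,835.00, so EBIT − I = €718,392.80.
DCL = contribution ÷ (EBIT − I) = €2,633,527.80 ÷ €718,392.80 = 3.6659.

3.67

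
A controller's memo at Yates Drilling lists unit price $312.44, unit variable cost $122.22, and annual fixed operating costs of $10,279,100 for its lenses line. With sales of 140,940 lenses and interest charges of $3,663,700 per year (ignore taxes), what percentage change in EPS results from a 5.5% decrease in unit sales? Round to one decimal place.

-11.5%

Total contribution margin = 140,940 × $190.22 = $26,809,606.80.
Operating income = contribution − fixed costs = $26,809,606.80 − $10,279,100 = $16,530,506.80.
Interest = $3,663,700.00, so EBIT − I = $12,866,806.80.
Degree of combined leverage = contribution ÷ (EBIT − I) = $26,809,606.80 ÷ $12,866,806.80 = 2.0836.
%ΔEPS = DCL × %ΔSales = 2.0836 × -5.5% = -11.5%.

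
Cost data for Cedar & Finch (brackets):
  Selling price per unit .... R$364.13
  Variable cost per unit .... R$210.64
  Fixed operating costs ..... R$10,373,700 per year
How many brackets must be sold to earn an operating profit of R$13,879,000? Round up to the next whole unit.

158,009 brackets

Each unit contributes R$364.13 − R$210.64 = R$153.49.
Required volume = (fixed costs + target profit) ÷ CM = (R$10,373,700 + R$13,879,000) ÷ R$153.49 = 158,008.34, so 158,009 brackets.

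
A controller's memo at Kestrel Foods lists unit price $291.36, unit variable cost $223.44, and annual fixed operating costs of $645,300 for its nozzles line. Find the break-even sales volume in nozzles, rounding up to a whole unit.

Unit CM = price − variable cost = $291.36 − $223.44 = $67.92.
Break-even Q = $645,300 / $67.92 = 9,500.88 → 9,501 nozzles.

9,501 nozzles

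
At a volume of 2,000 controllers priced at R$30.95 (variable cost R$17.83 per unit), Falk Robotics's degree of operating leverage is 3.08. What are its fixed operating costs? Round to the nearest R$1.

Contribution at this volume is 2,000 × R$13.12 = R$26,240.00.
DOL = contribution / EBIT, so EBIT = R$26,240.00 / 3.08 = R$8,519.48.
And FC = contribution − EBIT = R$26,240.00 − R$8,519.48 = R$17,721.

R$17,721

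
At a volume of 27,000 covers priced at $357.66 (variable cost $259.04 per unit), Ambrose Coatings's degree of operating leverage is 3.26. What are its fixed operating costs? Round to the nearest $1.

Total contribution margin = 27,000 × $98.62 = $2,662,740.00.
DOL = contribution / EBIT, so EBIT = $2,662,740.00 / 3.26 = $816,791.41.
And FC = contribution − EBIT = $2,662,740.00 − $816,791.41 = $1,845,949.

$1,845,949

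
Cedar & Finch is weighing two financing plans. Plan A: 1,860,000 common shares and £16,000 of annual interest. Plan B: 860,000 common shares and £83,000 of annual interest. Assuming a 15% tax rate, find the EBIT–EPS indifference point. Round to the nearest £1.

£140,620

At indifference, (EBIT − 16,000)(1 − t)/1,860,000 = (EBIT − 83,000)(1 − t)/860,000.
Cancelling (1 − t) and cross-multiplying: 860,000·(EBIT − 16,000) = 1,860,000·(EBIT − 83,000).
Solving, EBIT = (83,000·1,860,000 − 16,000·860,000) / (1,860,000 − 860,000) = 140,620,000,000 / 1,000,000 = 140,620.00.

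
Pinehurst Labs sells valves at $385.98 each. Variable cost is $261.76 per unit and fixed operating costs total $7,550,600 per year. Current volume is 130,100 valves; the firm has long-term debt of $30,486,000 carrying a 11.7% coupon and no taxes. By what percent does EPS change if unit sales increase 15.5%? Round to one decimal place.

At 130,100 units, contribution = 130,100 × $124.22 = $16,161,022.00.
Operating income = contribution − fixed costs = $16,161,022.00 − $7,550,600 = $8,610,422.00.
Interest = $3,566,862.00, so EBIT − I = $5,043,560.00.
Degree of combined leverage = contribution ÷ (EBIT − I) = $16,161,022.00 ÷ $5,043,560.00 = 3.2043.
%ΔEPS = DCL × %ΔSales = 3.2043 × +15.5% = +49.7%.

+49.7%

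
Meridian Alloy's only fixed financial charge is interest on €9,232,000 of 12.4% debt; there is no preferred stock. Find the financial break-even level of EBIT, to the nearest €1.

€1,144,768

Annual interest = 12.4% × €9,232,000 = €1,144,768.00.
Without preferred stock the financial break-even is simply EBIT = interest = €1,144,768.00.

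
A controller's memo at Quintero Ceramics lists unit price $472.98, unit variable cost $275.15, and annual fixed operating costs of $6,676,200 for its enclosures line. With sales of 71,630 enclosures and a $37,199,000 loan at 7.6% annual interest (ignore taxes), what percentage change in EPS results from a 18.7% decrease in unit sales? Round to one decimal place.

Total contribution margin = 71,630 × $197.83 = $14,170,562.90.
EBIT = $14,170,562.90 − $6,676,200 = $7,494,362.90.
After interest of $2,827,124.00, pre-tax earnings = $4,667,238.90.
DCL = total CM / (EBIT − I) = $14,170,562.90 / $4,667,238.90 = 3.0362.
%ΔEPS = DCL × %ΔSales = 3.0362 × -18.7% = -56.8%.

-56.8%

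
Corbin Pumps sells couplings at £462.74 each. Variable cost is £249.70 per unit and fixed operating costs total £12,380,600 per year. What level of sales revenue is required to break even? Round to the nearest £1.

£26,891,658

Contribution margin per unit = £462.74 − £249.70 = £213.04, a CM ratio of £213.04 ÷ £462.74 = 0.4604.
Break-even sales = FC ÷ CM ratio = £12,380,600 × £462.74 / £213.04 = £26,891,658.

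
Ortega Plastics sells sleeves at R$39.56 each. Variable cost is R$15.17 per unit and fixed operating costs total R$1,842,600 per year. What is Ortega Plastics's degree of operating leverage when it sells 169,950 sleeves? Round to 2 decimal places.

Contribution at this volume is 169,950 × R$24.39 = R$4,145,080.50.
Subtracting fixed costs: EBIT = R$4,145,080.50 − R$1,842,600 = R$2,302,480.50.
Degree of operating leverage = R$4,145,080.50 / R$2,302,480.50 = 1.8003.

1.80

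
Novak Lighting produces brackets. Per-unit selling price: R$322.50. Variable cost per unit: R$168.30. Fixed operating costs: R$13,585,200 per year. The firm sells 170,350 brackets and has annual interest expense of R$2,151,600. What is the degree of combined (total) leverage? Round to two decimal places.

Total contribution margin = 170,350 × R$154.20 = R$26,267,970.00.
EBIT = R$26,267,970.00 − R$13,585,200 = R$12,682,770.00. Interest = R$2,151,600.00, so EBIT − I = R$10,531,170.00.
DCL = contribution ÷ (EBIT − I) = R$26,267,970.00 ÷ R$10,531,170.00 = 2.4943.

2.49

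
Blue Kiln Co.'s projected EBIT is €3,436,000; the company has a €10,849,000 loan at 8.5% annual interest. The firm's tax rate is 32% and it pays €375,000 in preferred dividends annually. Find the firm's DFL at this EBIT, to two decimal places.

1.75

Annual interest charges come to €922,165.00.
Pre-tax preferred-dividend burden = €375,000 ÷ (1 − 0.32) = €551,470.59.
DFL = EBIT ÷ [EBIT − I − D_p/(1−t)] = €3,436,000 ÷ [€3,436,000 − €922,165.00 − €551,470.59] = €3,436,000 ÷ €1,962,364.41 = 1.7509.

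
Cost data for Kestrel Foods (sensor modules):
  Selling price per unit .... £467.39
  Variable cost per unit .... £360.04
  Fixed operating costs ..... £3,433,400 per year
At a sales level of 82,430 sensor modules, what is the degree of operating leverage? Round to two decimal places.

1.63

At 82,430 units, contribution = 82,430 × £107.35 = £8,848,860.50.
Operating income = contribution − fixed costs = £8,848,860.50 − £3,433,400 = £5,415,460.50.
Degree of operating leverage = £8,848,860.50 / £5,415,460.50 = 1.6340.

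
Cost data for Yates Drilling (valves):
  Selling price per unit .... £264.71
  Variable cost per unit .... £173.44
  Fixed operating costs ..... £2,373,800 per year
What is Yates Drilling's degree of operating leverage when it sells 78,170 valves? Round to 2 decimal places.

1.50

At 78,170 units, contribution = 78,170 × £91.27 = £7,134,575.90.
Subtracting fixed costs: EBIT = £7,134,575.90 − £2,373,800 = £4,760,775.90.
Degree of operating leverage = £7,134,575.90 / £4,760,775.90 = 1.4986.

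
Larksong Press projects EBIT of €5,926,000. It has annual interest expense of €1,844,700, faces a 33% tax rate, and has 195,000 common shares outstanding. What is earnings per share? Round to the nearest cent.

€14.02

Interest = €1,844,700.00, so EBT = €5,926,000 − €1,844,700.00 = €4,081,300.00.
Net income = €4,081,300.00 × (1 − 0.33) = €2,734,471.00.
Per share: €2,734,471.00 / 195,000 shares = €14.02.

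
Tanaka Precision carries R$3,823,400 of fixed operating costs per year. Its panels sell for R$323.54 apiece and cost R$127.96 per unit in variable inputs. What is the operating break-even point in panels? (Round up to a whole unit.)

19,550 panels

Each unit contributes R$323.54 − R$127.96 = R$195.58.
Units to break even: R$3,823,400 ÷ R$195.58 = 19,549.03, rounded up to 19,550.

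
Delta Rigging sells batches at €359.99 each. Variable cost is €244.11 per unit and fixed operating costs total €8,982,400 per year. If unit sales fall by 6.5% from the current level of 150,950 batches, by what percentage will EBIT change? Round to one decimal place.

At 150,950 units, contribution = 150,950 × €115.88 = €17,492,086.00.
EBIT = €17,492,086.00 − €8,982,400 = €8,509,686.00.
Degree of operating leverage = €17,492,086.00 / €8,509,686.00 = 2.0556.
%ΔEBIT = DOL × %ΔSales = 2.0556 × -6.5% = -13.4%.

-13.4%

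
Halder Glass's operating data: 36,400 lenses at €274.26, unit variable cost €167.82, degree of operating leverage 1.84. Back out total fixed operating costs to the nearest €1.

€1,768,755

Contribution at this volume is 36,400 × €106.44 = €3,874,416.00.
Since DOL = CM ÷ EBIT, EBIT = €3,874,416.00 ÷ 1.84 = €2,105,660.87.
Fixed costs = CM − EBIT = €3,874,416.00 − €2,105,660.87 = €1,768,755.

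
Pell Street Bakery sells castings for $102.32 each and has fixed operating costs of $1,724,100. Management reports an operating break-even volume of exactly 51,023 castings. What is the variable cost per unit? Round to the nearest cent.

At break-even, FC = Q × (P − VC), so P − VC = $1,724,100 ÷ 51,023 = $33.7906.
Variable cost per unit = $102.32 − $33.7906 = $68.53.

$68.53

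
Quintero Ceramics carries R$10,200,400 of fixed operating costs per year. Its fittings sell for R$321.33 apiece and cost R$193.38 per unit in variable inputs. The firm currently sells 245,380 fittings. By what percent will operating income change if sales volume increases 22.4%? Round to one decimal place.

+33.2%

Contribution at this volume is 245,380 × R$127.95 = R$31,396,371.00.
Subtracting fixed costs: EBIT = R$31,396,371.00 − R$10,200,400 = R$21,195,971.00.
Degree of operating leverage = R$31,396,371.00 / R$21,195,971.00 = 1.4812.
So EBIT moves 1.4812 × (+22.4%) = +33.2%.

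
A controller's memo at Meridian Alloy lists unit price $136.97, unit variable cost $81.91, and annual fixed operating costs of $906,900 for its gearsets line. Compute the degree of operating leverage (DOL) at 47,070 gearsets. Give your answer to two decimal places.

Total contribution margin = 47,070 × $55.06 = $2,591,674.20.
Operating income = contribution − fixed costs = $2,591,674.20 − $906,900 = $1,684,774.20.
DOL = contribution ÷ EBIT = $2,591,674.20 ÷ $1,684,774.20 = 1.5383.

1.54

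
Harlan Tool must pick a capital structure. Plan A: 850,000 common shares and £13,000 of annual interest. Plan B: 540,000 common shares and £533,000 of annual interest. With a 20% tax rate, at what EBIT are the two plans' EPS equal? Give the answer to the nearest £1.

Set EPS_A = EPS_B: (EBIT − £13,000)(1 − 0.20) ÷ 850,000 = (EBIT − £533,000)(1 − 0.20) ÷ 540,000.
The (1 − t) factor cancels: (EBIT − 13,000) × 540,000 = (EBIT − 533,000) × 850,000.
Solving, EBIT = (533,000·850,000 − 13,000·540,000) / (850,000 − 540,000) = 446,030,000,000 / 310,000 = 1,438,806.45.

£1,438,806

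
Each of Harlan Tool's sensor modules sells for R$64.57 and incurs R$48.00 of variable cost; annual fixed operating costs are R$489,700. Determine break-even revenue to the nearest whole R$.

R$1,908,264

CM per unit = R$64.57 − R$48.00 = R$16.57; CM ratio = R$16.57 / R$64.57 = 0.2566.
Break-even sales = FC ÷ CM ratio = R$489,700 × R$64.57 / R$16.57 = R$1,908,264.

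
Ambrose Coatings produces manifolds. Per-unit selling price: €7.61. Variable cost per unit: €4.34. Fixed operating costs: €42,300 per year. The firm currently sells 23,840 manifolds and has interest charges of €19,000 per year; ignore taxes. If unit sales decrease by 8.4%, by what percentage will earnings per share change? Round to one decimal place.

At 23,840 units, contribution = 23,840 × €3.27 = €77,956.80.
EBIT = €77,956.80 − €42,300 = €35,656.80.
After interest of €19,000.00, pre-tax earnings = €16,656.80.
DCL = total CM / (EBIT − I) = €77,956.80 / €16,656.80 = 4.6802.
%ΔEPS = DCL × %ΔSales = 4.6802 × -8.4% = -39.3%.

-39.3%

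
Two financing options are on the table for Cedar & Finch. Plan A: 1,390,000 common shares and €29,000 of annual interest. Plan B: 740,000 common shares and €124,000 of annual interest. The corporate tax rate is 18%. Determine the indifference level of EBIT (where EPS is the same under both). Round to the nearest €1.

At indifference, (EBIT − 29,000)(1 − t)/1,390,000 = (EBIT − 124,000)(1 − t)/740,000.
Cancelling (1 − t) and cross-multiplying: 740,000·(EBIT − 29,000) = 1,390,000·(EBIT − 124,000).
EBIT × (1,390,000 − 740,000) = 124,000 × 1,390,000 − 29,000 × 740,000 = 150,900,000,000, so EBIT = 150,900,000,000 ÷ 650,000 = 232,153.85.

€232,154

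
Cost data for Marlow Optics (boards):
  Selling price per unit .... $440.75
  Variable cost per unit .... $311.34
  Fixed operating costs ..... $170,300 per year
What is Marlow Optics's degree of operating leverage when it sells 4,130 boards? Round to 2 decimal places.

Contribution at this volume is 4,130 × $129.41 = $534,463.30.
Operating income = contribution − fixed costs = $534,463.30 − $170,300 = $364,163.30.
So DOL = total CM / EBIT = $534,463.30 / $364,163.30 = 1.4676.

1.47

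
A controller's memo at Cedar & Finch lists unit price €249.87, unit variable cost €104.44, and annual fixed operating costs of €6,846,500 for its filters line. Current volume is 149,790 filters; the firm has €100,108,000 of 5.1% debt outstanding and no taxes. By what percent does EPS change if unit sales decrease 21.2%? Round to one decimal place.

Total contribution margin = 149,790 × €145.43 = €21,783,959.70.
Subtracting fixed costs: EBIT = €21,783,959.70 − €6,846,500 = €14,937,459.70.
After interest of €5,105,508.00, pre-tax earnings = €9,831,951.70.
DCL = total CM / (EBIT − I) = €21,783,959.70 / €9,831,951.70 = 2.2156.
%ΔEPS = DCL × %ΔSales = 2.2156 × -21.2% = -47.0%.

-47.0%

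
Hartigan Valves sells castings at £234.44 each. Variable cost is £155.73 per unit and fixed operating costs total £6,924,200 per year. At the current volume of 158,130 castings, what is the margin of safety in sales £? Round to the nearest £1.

Each unit contributes £234.44 − £155.73 = £78.71. Break-even units = £6,924,200 ÷ £78.71 = 87,971.03; break-even revenue = 87,971.03 × £234.44 = £20,623,928.95.
Actual sales revenue = 158,130 × £234.44 = £37,071,997.20.
Margin of safety = £37,071,997.20 − £20,623,928.95 = £16,448,068.

£16,448,068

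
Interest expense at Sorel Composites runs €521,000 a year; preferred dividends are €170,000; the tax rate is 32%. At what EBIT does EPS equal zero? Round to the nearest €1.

Grossing the preferred dividend up to pre-tax terms: €170,000 / (1 − 0.32) = €250,000.00.
Financial break-even EBIT = interest + D_p ÷ (1 − t) = €521,000 + €250,000.00 = €771,000.00.

€771,000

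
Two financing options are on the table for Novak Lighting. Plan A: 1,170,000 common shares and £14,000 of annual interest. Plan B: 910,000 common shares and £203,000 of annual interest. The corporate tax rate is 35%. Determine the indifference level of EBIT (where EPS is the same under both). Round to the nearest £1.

Set EPS_A = EPS_B: (EBIT − £14,000)(1 − 0.35) ÷ 1,170,000 = (EBIT − £203,000)(1 − 0.35) ÷ 910,000.
Cancelling (1 − t) and cross-multiplying: 910,000·(EBIT − 14,000) = 1,170,000·(EBIT − 203,000).
Solving, EBIT = (203,000·1,170,000 − 14,000·910,000) / (1,170,000 − 910,000) = 224,770,000,000 / 260,000 = 864,500.00.

£864,500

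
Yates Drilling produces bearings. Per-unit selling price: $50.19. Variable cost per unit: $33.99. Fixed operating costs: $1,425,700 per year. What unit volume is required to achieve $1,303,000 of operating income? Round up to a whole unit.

168,439 bearings

Each unit contributes $50.19 − $33.99 = $16.20.
Units = (FC + target) / CM = ($1,425,700 + $1,303,000) / $16.20 = 168,438.27, so 168,439 bearings.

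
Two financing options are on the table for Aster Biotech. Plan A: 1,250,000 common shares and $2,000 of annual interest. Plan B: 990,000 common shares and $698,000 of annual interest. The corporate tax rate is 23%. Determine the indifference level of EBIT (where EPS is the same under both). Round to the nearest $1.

$3,348,154

Set EPS_A = EPS_B: (EBIT − $2,000)(1 − 0.23) ÷ 1,250,000 = (EBIT − $698,000)(1 − 0.23) ÷ 990,000.
The (1 − t) factor cancels: (EBIT − 2,000) × 990,000 = (EBIT − 698,000) × 1,250,000.
EBIT × (1,250,000 − 990,000) = 698,000 × 1,250,000 − 2,000 × 990,000 = 870,520,000,000, so EBIT = 870,520,000,000 ÷ 260,000 = 3,348,153.85.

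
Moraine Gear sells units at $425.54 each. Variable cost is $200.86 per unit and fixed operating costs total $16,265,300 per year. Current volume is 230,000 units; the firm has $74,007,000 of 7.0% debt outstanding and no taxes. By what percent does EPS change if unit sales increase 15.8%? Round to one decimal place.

Total contribution margin = 230,000 × $224.68 = $51,676,400.00.
Subtracting fixed costs: EBIT = $51,676,400.00 − $16,265,300 = $35,411,100.00.
After interest of $5,180,490.00, pre-tax earnings = $30,230,610.00.
Degree of combined leverage = contribution ÷ (EBIT − I) = $51,676,400.00 ÷ $30,230,610.00 = 1.7094.
%ΔEPS = DCL × %ΔSales = 1.7094 × +15.8% = +27.0%.

+27.0%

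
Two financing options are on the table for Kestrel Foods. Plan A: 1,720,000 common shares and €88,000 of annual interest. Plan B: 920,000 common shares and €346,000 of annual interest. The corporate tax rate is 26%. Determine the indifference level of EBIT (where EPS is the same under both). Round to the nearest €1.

€642,700

Set EPS_A = EPS_B: (EBIT − €88,000)(1 − 0.26) ÷ 1,720,000 = (EBIT − €346,000)(1 − 0.26) ÷ 920,000.
The (1 − t) factor cancels: (EBIT − 88,000) × 920,000 = (EBIT − 346,000) × 1,720,000.
Solving, EBIT = (346,000·1,720,000 − 88,000·920,000) / (1,720,000 − 920,000) = 514,160,000,000 / 800,000 = 642,700.00.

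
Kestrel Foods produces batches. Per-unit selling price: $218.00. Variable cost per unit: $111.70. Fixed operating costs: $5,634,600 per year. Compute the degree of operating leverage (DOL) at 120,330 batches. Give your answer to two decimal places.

Contribution at this volume is 120,330 × $106.30 = $12,791,079.00.
Operating income = contribution − fixed costs = $12,791,079.00 − $5,634,600 = $7,156,479.00.
Degree of operating leverage = $12,791,079.00 / $7,156,479.00 = 1.7873.

1.79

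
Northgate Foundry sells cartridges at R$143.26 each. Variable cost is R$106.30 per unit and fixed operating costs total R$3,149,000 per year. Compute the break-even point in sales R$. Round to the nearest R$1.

Contribution margin per unit = R$143.26 − R$106.30 = R$36.96, a CM ratio of R$36.96 ÷ R$143.26 = 0.2580.
Break-even revenue = fixed costs × price ÷ CM = R$3,149,000 × R$143.26 ÷ R$36.96 = R$12,205,783.

R$12,205,783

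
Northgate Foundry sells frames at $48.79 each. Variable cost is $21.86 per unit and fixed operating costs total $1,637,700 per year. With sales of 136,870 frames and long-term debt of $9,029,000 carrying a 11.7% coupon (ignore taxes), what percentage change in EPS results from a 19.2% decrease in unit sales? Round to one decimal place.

-71.4%

Total contribution margin = 136,870 × $26.93 = $3,685,909.10.
Operating income = contribution − fixed costs = $3,685,909.10 − $1,637,700 = $2,048,209.10.
Interest = $1,056,393.00, so EBIT − I = $991,816.10.
DCL = total CM / (EBIT − I) = $3,685,909.10 / $991,816.10 = 3.7163.
EPS therefore changes by 3.7163 × (-19.2%) = -71.4%.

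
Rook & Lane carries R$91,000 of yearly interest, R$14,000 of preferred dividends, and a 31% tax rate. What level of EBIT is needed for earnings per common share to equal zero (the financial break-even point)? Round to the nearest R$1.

Grossing the preferred dividend up to pre-tax terms: R$14,000 / (1 − 0.31) = R$20,289.86.
EPS = 0 when EBIT covers interest plus the pre-tax preferred burden: R$91,000 + R$20,289.86 = R$111,289.86.

R$111,290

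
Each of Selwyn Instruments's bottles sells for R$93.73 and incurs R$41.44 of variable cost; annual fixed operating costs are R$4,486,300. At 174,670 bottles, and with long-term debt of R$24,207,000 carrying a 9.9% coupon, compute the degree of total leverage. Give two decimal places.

Total contribution margin = 174,670 × R$52.29 = R$9,133,494.30.
Operating income = contribution − fixed costs = R$9,133,494.30 − R$4,486,300 = R$4,647,194.30. Interest = R$2,396,493.00, so EBIT − I = R$2,250,701.30.
DCL = contribution ÷ (EBIT − I) = R$9,133,494.30 ÷ R$2,250,701.30 = 4.0581.

4.06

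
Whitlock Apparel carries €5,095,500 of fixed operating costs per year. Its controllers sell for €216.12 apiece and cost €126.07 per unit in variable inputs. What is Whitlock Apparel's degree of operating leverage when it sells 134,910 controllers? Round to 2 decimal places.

Contribution at this volume is 134,910 × €90.05 = €12,148,645.50.
Operating income = contribution − fixed costs = €12,148,645.50 − €5,095,500 = €7,053,145.50.
Degree of operating leverage = €12,148,645.50 / €7,053,145.50 = 1.7224.

1.72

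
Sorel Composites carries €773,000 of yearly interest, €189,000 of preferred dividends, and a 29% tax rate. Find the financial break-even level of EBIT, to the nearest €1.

€1,039,197

Grossing the preferred dividend up to pre-tax terms: €189,000 / (1 − 0.29) = €266,197.18.
Financial break-even EBIT = interest + D_p ÷ (1 − t) = €773,000 + €266,197.18 = €1,039,197.18.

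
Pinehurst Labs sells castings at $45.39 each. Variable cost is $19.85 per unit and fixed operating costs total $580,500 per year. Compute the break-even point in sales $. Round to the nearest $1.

$1,031,672

Contribution margin per unit = $45.39 − $19.85 = $25.54, a CM ratio of $25.54 ÷ $45.39 = 0.5627.
Break-even revenue = fixed costs × price ÷ CM = $580,500 × $45.39 ÷ $25.54 = $1,031,672.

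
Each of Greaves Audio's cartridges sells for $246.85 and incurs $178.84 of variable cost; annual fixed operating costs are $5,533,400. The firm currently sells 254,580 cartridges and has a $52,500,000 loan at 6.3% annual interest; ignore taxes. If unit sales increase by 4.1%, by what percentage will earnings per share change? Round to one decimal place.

+8.4%

At 254,580 units, contribution = 254,580 × $68.01 = $17,313,985.80.
Operating income = contribution − fixed costs = $17,313,985.80 − $5,533,400 = $11,780,585.80.
Interest = $3,307,500.00, so EBIT − I = $8,473,085.80.
DCL = total CM / (EBIT − I) = $17,313,985.80 / $8,473,085.80 = 2.0434.
%ΔEPS = DCL × %ΔSales = 2.0434 × +4.1% = +8.4%.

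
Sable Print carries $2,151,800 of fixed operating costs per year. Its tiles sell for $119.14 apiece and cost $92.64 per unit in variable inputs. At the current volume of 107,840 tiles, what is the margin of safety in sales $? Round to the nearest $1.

$3,173,890

Contribution margin per unit = $119.14 − $92.64 = $26.50. Break-even units = $2,151,800 ÷ $26.50 = 81,200.00; break-even revenue = 81,200.00 × $119.14 = $9,674,168.00.
Actual sales revenue = 107,840 × $119.14 = $12,848,057.60.
Margin of safety = $12,848,057.60 − $9,674,168.00 = $3,173,890.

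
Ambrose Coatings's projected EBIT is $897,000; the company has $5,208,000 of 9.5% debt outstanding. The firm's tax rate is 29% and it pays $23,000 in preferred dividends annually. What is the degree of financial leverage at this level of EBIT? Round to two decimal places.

Annual interest charges come to $494,760.00.
Pre-tax preferred-dividend burden = $23,000 ÷ (1 − 0.29) = $32,394.37.
DFL = EBIT ÷ [EBIT − I − D_p/(1−t)] = $897,000 ÷ [$897,000 − $494,760.00 − $32,394.37] = $897,000 ÷ $369,845.63 = 2.4253.

2.43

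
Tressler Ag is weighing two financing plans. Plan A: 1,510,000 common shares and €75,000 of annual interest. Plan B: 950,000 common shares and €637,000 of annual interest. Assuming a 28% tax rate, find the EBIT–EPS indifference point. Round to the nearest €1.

€1,590,393

Set EPS_A = EPS_B: (EBIT − €75,000)(1 − 0.28) ÷ 1,510,000 = (EBIT − €637,000)(1 − 0.28) ÷ 950,000.
Cancelling (1 − t) and cross-multiplying: 950,000·(EBIT − 75,000) = 1,510,000·(EBIT − 637,000).
Solving, EBIT = (637,000·1,510,000 − 75,000·950,000) / (1,510,000 − 950,000) = 890,620,000,000 / 560,000 = 1,590,392.86.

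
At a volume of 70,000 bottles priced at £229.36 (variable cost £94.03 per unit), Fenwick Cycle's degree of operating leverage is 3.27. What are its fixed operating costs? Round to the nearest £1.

Contribution at this volume is 70,000 × £135.33 = £9,473,100.00.
Since DOL = CM ÷ EBIT, EBIT = £9,473,100.00 ÷ 3.27 = £2,896,972.48.
Fixed costs = CM − EBIT = £9,473,100.00 − £2,896,972.48 = £6,576,128.

£6,576,128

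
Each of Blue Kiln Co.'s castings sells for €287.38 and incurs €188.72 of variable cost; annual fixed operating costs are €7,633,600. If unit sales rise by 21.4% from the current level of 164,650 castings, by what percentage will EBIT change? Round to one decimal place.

Contribution at this volume is 164,650 × €98.66 = €16,244,369.00.
EBIT = €16,244,369.00 − €7,633,600 = €8,610,769.00.
DOL = contribution ÷ EBIT = €16,244,369.00 ÷ €8,610,769.00 = 1.8865.
Operating income changes by 1.8865 × +21.4% = +40.4%.

+40.4%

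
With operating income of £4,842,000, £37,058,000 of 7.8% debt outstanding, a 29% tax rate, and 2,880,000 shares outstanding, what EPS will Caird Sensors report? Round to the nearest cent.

£0.48

Interest = £2,890,524.00, so EBT = £4,842,000 − £2,890,524.00 = £1,951,476.00.
Net income = £1,951,476.00 × (1 − 0.29) = £1,385,547.96.
EPS = £1,385,547.96 ÷ 2,880,000 = £0.48.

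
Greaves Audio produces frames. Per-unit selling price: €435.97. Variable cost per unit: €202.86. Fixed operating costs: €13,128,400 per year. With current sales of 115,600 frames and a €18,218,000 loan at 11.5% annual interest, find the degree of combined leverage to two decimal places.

2.30

At 115,600 units, contribution = 115,600 × €233.11 = €26,947,516.00.
Subtracting fixed costs: EBIT = €26,947,516.00 − €13,128,400 = €13,819,116.00. Interest = €2,095,070.00.
DOL = €26,947,516.00 ÷ €13,819,116.00 = 1.9500; DFL = €13,819,116.00 ÷ €11,724,046.00 = 1.1787.
DCL = DOL × DFL = 1.9500 × 1.1787 = 2.2985.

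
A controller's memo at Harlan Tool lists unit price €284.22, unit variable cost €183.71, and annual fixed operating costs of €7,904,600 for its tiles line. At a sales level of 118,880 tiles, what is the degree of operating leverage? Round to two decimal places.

At 118,880 units, contribution = 118,880 × €100.51 = €11,948,628.80.
EBIT = €11,948,628.80 − €7,904,600 = €4,044,028.80.
DOL = contribution ÷ EBIT = €11,948,628.80 ÷ €4,044,028.80 = 2.9546.

2.95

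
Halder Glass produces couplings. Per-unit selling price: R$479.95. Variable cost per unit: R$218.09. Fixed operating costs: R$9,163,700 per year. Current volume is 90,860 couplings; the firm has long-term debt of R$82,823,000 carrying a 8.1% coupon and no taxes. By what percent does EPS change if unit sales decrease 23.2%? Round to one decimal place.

-69.7%

Contribution at this volume is 90,860 × R$261.86 = R$23,792,599.60.
EBIT = R$23,792,599.60 − R$9,163,700 = R$14,628,899.60.
After interest of R$6,708,663.00, pre-tax earnings = R$7,920,236.60.
DCL = total CM / (EBIT − I) = R$23,792,599.60 / R$7,920,236.60 = 3.0040.
%ΔEPS = DCL × %ΔSales = 3.0040 × -23.2% = -69.7%.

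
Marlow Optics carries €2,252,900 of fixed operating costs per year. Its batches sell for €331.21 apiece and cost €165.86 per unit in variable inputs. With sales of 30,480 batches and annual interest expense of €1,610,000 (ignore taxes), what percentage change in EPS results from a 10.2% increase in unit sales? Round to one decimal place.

+43.7%

At 30,480 units, contribution = 30,480 × €165.35 = €5,039,868.00.
Operating income = contribution − fixed costs = €5,039,868.00 − €2,252,900 = €2,786,968.00.
After interest of €1,610,000.00, pre-tax earnings = €1,176,968.00.
Degree of combined leverage = contribution ÷ (EBIT − I) = €5,039,868.00 ÷ €1,176,968.00 = 4.2821.
%ΔEPS = DCL × %ΔSales = 4.2821 × +10.2% = +43.7%.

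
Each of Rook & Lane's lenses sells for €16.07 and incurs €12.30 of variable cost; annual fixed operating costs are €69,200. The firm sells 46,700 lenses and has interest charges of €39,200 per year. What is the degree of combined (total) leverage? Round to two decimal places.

Total contribution margin = 46,700 × €3.77 = €176,059.00.
EBIT = €176,059.00 − €69,200 = €106,859.00. Interest = €39,200.00.
DOL = €176,059.00 ÷ €106,859.00 = 1.6476; DFL = €106,859.00 ÷ €67,659.00 = 1.5794.
DCL = DOL × DFL = 1.6476 × 1.5794 = 2.6022.

2.60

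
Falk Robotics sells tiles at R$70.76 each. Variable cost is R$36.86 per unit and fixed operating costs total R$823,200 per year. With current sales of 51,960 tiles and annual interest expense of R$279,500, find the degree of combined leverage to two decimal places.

Total contribution margin = 51,960 × R$33.90 = R$1,761,444.00.
EBIT = R$1,761,444.00 − R$823,200 = R$938,244.00. Interest = R$279,500.00.
DOL = R$1,761,444.00 ÷ R$938,244.00 = 1.8774; DFL = R$938,244.00 ÷ R$658,744.00 = 1.4243.
DCL = DOL × DFL = 1.8774 × 1.4243 = 2.6740.

2.67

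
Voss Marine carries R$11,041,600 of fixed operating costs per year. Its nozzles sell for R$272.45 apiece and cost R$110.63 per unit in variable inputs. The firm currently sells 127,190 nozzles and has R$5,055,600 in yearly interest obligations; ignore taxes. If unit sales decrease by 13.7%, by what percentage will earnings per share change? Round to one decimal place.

Total contribution margin = 127,190 × R$161.82 = R$20,581,885.80.
Subtracting fixed costs: EBIT = R$20,581,885.80 − R$11,041,600 = R$9,540,285.80.
Interest = R$5,055,600.00, so EBIT − I = R$4,484,685.80.
DCL = total CM / (EBIT − I) = R$20,581,885.80 / R$4,484,685.80 = 4.5894.
EPS therefore changes by 4.5894 × (-13.7%) = -62.9%.

-62.9%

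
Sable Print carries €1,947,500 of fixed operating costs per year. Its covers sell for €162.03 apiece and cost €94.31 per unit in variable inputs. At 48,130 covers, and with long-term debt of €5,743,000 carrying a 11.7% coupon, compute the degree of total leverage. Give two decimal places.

At 48,130 units, contribution = 48,130 × €67.72 = €3,259,363.60.
EBIT = €3,259,363.60 − €1,947,500 = €1,311,863.60. Interest = €671,931.00.
DOL = €3,259,363.60 ÷ €1,311,863.60 = 2.4845; DFL = €1,311,863.60 ÷ €639,932.60 = 2.0500.
Combined leverage = 2.4845 × 2.0500 = 5.0932.

5.09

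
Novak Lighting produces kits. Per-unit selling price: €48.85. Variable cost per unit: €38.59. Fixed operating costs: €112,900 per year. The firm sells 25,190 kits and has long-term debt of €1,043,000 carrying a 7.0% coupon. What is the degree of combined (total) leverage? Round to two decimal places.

3.56

Contribution at this volume is 25,190 × €10.26 = €258,449.40.
Operating income = contribution − fixed costs = €258,449.40 − €112,900 = €145,549.40. Interest = €73,010.00.
DOL = €258,449.40 ÷ €145,549.40 = 1.7757; DFL = €145,549.40 ÷ €72,539.40 = 2.0065.
Combined leverage = 1.7757 × 2.0065 = 3.5629.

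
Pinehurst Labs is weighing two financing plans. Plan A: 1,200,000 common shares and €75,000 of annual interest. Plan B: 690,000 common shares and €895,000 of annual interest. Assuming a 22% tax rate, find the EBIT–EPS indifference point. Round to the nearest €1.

Set EPS_A = EPS_B: (EBIT − €75,000)(1 − 0.22) ÷ 1,200,000 = (EBIT − €895,000)(1 − 0.22) ÷ 690,000.
Cancelling (1 − t) and cross-multiplying: 690,000·(EBIT − 75,000) = 1,200,000·(EBIT − 895,000).
EBIT × (1,200,000 − 690,000) = 895,000 × 1,200,000 − 75,000 × 690,000 = 1,022,250,000,000, so EBIT = 1,022,250,000,000 ÷ 510,000 = 2,004,411.76.

€2,004,412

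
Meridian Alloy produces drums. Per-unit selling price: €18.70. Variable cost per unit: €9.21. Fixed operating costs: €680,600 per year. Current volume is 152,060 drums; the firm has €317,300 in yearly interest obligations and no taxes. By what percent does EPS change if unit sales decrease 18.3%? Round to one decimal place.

At 152,060 units, contribution = 152,060 × €9.49 = €1,443,049.40.
Operating income = contribution − fixed costs = €1,443,049.40 − €680,600 = €762,449.40.
After interest of €317,300.00, pre-tax earnings = €445,149.40.
Degree of combined leverage = contribution ÷ (EBIT − I) = €1,443,049.40 ÷ €445,149.40 = 3.2417.
%ΔEPS = DCL × %ΔSales = 3.2417 × -18.3% = -59.3%.

-59.3%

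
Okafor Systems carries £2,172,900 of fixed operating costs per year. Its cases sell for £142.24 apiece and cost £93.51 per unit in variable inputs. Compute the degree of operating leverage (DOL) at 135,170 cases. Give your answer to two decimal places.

1.49

At 135,170 units, contribution = 135,170 × £48.73 = £6,586,834.10.
EBIT = £6,586,834.10 − £2,172,900 = £4,413,934.10.
So DOL = total CM / EBIT = £6,586,834.10 / £4,413,934.10 = 1.4923.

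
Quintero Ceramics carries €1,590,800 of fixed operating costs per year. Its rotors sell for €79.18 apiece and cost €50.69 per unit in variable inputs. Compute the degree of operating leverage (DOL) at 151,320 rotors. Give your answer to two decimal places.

1.58

Contribution at this volume is 151,320 × €28.49 = €4,311,106.80.
EBIT = €4,311,106.80 − €1,590,800 = €2,720,306.80.
DOL = contribution ÷ EBIT = €4,311,106.80 ÷ €2,720,306.80 = 1.5848.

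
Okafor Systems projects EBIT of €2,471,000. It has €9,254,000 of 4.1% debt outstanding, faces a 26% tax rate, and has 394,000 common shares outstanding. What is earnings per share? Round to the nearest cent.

€3.93

Interest = €379,414.00, so EBT = €2,471,000 − €379,414.00 = €2,091,586.00.
Net income = €2,091,586.00 × (1 − 0.26) = €1,547,773.64.
Per share: €1,547,773.64 / 394,000 shares = €3.93.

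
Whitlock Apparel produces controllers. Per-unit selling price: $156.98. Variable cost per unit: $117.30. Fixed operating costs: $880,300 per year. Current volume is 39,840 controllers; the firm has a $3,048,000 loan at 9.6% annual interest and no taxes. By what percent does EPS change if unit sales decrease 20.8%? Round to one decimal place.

-80.6%

Contribution at this volume is 39,840 × $39.68 = $1,580,851.20.
EBIT = $1,580,851.20 − $880,300 = $700,551.20.
After interest of $292,608.00, pre-tax earnings = $407,943.20.
DCL = total CM / (EBIT − I) = $1,580,851.20 / $407,943.20 = 3.8752.
%ΔEPS = DCL × %ΔSales = 3.8752 × -20.8% = -80.6%.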